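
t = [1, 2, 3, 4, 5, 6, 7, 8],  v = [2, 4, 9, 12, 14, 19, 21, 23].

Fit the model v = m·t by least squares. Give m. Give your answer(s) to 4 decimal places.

Compute the Gram sums: Σt·t = 204.
For Mᵀv: Σt·v = 600.
MᵀM·[m]ᵀ = Mᵀv becomes [[204]]·[m]ᵀ = [600]ᵀ.
Hence m = 600 / 204 ≈ 2.94118.

m = 2.9412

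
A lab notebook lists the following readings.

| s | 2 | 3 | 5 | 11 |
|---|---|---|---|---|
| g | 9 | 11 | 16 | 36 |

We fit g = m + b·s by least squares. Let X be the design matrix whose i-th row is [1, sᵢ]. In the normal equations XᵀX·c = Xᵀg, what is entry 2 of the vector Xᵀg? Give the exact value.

Entry 2 ↔ basis s, so (Xᵀg)_{2} = Σᵢ (s)·gᵢ = (2)·(9) + (3)·(11) + (5)·(16) + (11)·(36) = 527.

527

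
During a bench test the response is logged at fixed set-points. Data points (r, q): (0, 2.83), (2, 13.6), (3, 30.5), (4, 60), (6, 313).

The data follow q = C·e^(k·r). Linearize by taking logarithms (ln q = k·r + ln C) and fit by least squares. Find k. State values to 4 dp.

k = 0.7801

Taking logs, ln q = k·r + ln C, so regress ln q on r.
Over the data: Σr = 15.0000, Σ(r)² = 65.0000, Σln q = 16.9086, Σr·ln q = 66.3279.
Normal system: [[65.0000, 15.0000]; [15.0000, 5]]·[k, ln C]ᵀ = [66.3279, 16.9086]ᵀ.
Solving (det = 100.0000): k = 0.78010, ln C = 1.04142.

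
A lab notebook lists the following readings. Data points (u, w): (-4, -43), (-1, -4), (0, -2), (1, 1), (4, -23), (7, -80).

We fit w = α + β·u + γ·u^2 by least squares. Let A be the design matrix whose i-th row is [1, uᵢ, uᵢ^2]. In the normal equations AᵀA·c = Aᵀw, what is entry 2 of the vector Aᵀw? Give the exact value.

Entry 2 ↔ basis u, so (Aᵀw)_{2} = Σᵢ (u)·wᵢ = (-4)·(-43) + (-1)·(-4) + (0)·(-2) + (1)·(1) + (4)·(-23) + (7)·(-80) = -475.

-475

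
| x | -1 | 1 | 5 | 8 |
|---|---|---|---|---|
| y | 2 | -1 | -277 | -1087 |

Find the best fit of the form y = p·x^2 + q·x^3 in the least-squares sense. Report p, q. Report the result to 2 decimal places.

p = -1.20, q = -1.97

Forming AᵀA = [[4723, 35893]; [35893, 277771]] and Aᵀy = [-76492, -591172]ᵀ gives AᵀA·[p, q]ᵀ = Aᵀy.
Eliminating q: 277771·(row 1) − 35893·(row 2) gives 23604984·p = 277771·(-76492) − 35893·(-591172) = -28322736, so p = -90778/75657.
Then q = ((-591172) − 35893·(-90778/75657))/277771 = -1940750/983541.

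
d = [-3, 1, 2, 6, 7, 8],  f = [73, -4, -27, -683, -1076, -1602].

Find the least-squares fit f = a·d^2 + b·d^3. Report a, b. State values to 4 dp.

a = -0.8478, b = -3.0207

From the data, Σd^2·d^2 = 7891, Σd^2·d^3 = 57141, Σd^3·d^3 = 427243.
And Σd^2·f = -179295, Σd^3·f = -1339011.
So XᵀX·[a, b]ᵀ = Xᵀf: [[7891, 57141]; [57141, 427243]]·[a, b]ᵀ = [-179295, -1339011]ᵀ.
Eliminating b: 427243·(row 1) − 57141·(row 2) gives 106280632·a = 427243·(-179295) − 57141·(-1339011) = -90106134, so a = -45053067/53140316.
Then b = ((-1339011) − 57141·(-45053067/53140316))/427243 = -160520103/53140316.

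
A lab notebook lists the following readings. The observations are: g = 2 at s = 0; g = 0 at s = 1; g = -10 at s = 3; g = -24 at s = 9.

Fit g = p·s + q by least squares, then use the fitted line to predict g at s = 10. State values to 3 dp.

ĝ = -27.662

AᵀA·[p, q]ᵀ = Aᵀg reads: 91·p + 13·q = -246;  13·p + 4·q = -32.
(Σs·s = 91, Σs = 13, Σ1 = 4, Σs·g = -246, Σg = -32.)
Δ = 91·4 − 13² = 195.
p = ((-246)·4 − 13·(-32))/195 = -568/195; q = (91·(-32) − 13·(-246))/195 = 22/15.
At s = 10: ĝ = (-568/195)·(10) + (22/15)·(1) = -1798/65.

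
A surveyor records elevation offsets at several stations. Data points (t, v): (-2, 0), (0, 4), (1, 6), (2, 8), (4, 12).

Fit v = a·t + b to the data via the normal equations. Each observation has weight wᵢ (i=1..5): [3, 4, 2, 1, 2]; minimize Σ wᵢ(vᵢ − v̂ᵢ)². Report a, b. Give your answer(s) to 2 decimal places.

Compute the Gram sums: Σwᵢ·t·t = 50, Σwᵢ·t = 6, Σwᵢ·1 = 12.
Right-hand side: Σwᵢ·t·v = 124, Σwᵢ·v = 60.
XᵀWX·[a, b]ᵀ = XᵀWv becomes [[50, 6]; [6, 12]]·[a, b]ᵀ = [124, 60]ᵀ.
Eliminating b: 12·(row 1) − 6·(row 2) gives 564·a = 12·124 − 6·60 = 1128, so a = 2.
Then b = (60 − 6·2)/12 = 4.

a = 2.00, b = 4.00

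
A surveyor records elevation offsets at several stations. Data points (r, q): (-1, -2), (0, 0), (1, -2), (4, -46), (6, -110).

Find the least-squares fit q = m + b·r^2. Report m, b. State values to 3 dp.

m = 1.063, b = -3.061

Setting ∂/∂m … = 0 gives: 5·m + 54·b = -160;  54·m + 1554·b = -4700.
Δ = 5·1554 − 54² = 4854.
m = ((-160)·1554 − 54·(-4700))/4854 = 860/809; b = (5·(-4700) − 54·(-160))/4854 = -7430/2427.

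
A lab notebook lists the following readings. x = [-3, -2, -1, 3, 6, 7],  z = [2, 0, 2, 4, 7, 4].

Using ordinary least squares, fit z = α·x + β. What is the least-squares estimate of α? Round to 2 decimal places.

α = 0.46

Forming MᵀM = [[108, 10]; [10, 6]] and Mᵀz = [74, 19]ᵀ gives MᵀM·[α, β]ᵀ = Mᵀz.
Eliminating β: 6·(row 1) − 10·(row 2) gives 548·α = 6·74 − 10·19 = 254, so α = 127/274.
Then β = (19 − 10·(127/274))/6 = 328/137.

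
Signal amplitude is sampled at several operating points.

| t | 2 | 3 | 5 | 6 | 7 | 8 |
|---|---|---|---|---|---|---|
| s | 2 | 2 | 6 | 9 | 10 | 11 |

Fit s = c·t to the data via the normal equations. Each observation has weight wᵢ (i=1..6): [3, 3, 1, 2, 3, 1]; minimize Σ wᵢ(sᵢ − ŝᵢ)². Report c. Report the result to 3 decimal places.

Setting ∂/∂c … = 0 gives: 347·c = 466.
(Σwᵢ·t·t = 347, Σwᵢ·t·s = 466.)
c = 466/347 = 1.34294.

c = 1.343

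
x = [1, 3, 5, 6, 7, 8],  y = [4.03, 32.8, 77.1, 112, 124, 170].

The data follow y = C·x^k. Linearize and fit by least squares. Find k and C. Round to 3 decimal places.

k = 1.789, C = 4.227

With ln yᵢ as the transformed response and ln xᵢ as the regressor:
Over the data: Σln x = 8.5252, Σ(ln x)² = 15.1183, Σln y = 23.9039, Σln x·ln y = 39.3416.
Normal system: [[15.1183, 8.5252]; [8.5252, 6]]·[k, ln C]ᵀ = [39.3416, 23.9039]ᵀ.
Δ = 15.1183·6 − (8.5252)² = 18.0313; k = (39.3416·6 − 8.5252·23.9039)/18.0313 = 1.78941, ln C = (15.1183·23.9039 − 8.5252·39.3416)/18.0313 = 1.44148, so C = exp(1.44148) = 4.22694.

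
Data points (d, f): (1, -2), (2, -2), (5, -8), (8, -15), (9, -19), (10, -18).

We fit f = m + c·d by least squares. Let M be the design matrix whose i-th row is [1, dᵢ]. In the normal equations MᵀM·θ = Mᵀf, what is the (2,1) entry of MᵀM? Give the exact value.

35

Row 2 ↔ basis d, column 1 ↔ basis 1, so (MᵀM)_{2,1} = Σᵢ d = (1)·(1) + (2)·(1) + (5)·(1) + (8)·(1) + (9)·(1) + (10)·(1) = 35.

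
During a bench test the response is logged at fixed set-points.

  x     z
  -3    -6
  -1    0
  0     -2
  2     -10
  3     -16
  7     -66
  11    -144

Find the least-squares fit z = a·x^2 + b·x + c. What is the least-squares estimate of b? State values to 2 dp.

Setting ∂/∂a … = 0 gives: 17221·a + 1681·b + 193·c = -20896;  1681·a + 193·b + 19·c = -2096;  193·a + 19·b + 7·c = -244.
(Σx^2·x^2 = 17221, Σx^2·x = 1681, Σx^2 = 193, Σx·x = 193, Σx = 19, Σ1 = 7, Σx^2·z = -20896, Σx·z = -2096, Σz = -244.)
Row-reducing yields a = -4470/4459, b = -388342/200655, c = -394196/200655.

b = -1.94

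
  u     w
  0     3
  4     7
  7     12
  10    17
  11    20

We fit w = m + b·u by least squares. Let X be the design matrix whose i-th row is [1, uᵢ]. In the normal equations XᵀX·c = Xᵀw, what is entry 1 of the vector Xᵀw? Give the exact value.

Entry 1 ↔ basis 1, so (Xᵀw)_{1} = Σᵢ wᵢ = (1)·(3) + (1)·(7) + (1)·(12) + (1)·(17) + (1)·(20) = 59.

59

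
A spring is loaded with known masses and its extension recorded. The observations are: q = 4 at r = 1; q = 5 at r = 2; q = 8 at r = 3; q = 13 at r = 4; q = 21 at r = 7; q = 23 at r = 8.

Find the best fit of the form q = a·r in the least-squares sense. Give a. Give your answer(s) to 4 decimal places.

With design matrix M, MᵀM = [[143]] and Mᵀq = [421]ᵀ.
a = 421/143 = 2.94406.

a = 2.9441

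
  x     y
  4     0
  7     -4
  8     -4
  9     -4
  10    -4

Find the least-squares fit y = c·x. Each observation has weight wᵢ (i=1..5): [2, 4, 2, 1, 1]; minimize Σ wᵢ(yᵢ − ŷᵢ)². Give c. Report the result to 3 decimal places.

Compute the Gram sums: Σwᵢ·x·x = 537.
Right-hand side: Σwᵢ·x·y = -252.
Normal equations: [[537]]·[c]ᵀ = [-252]ᵀ.
c = (-252)/537 = -0.469274.

c = -0.469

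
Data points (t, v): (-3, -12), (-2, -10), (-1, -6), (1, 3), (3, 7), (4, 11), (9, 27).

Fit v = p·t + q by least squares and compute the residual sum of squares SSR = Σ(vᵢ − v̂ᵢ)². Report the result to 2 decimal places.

Sums needed: Σt·t = 121, Σt = 11, Σ1 = 7.
Moment sums: Σt·v = 373, Σv = 20.
AᵀA·[p, q]ᵀ = Aᵀv becomes [[121, 11]; [11, 7]]·[p, q]ᵀ = [373, 20]ᵀ.
Eliminating q: 7·(row 1) − 11·(row 2) gives 726·p = 7·373 − 11·20 = 2391, so p = 797/242.
Then q = (20 − 11·(797/242))/7 = -51/22.
Residuals: 24/121, -265/242, -47/121, 245/121, -68/121, 35/242, -39/121; SSR = 1435/242.

SSR = 5.93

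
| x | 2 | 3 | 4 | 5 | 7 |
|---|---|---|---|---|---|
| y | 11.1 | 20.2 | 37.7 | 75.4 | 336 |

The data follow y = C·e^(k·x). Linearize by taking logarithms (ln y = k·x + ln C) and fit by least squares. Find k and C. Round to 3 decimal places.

Linearized form: ln y = k·x + ln C. From the 5 transformed points,
Σx = 21.0000, Σ(x)² = 103.0000, Σln y = 19.1822, Σx·ln y = 90.6834.
Equations: 103.0000·k + 21.0000·ln C = 90.6834;  21.0000·k + 5·ln C = 19.1822.
Δ = 103.0000·5 − (21.0000)² = 74.0000; k = (90.6834·5 − 21.0000·19.1822)/74.0000 = 0.68366, ln C = (103.0000·19.1822 − 21.0000·90.6834)/74.0000 = 0.96508, so C = exp(0.96508) = 2.62500.

k = 0.684, C = 2.625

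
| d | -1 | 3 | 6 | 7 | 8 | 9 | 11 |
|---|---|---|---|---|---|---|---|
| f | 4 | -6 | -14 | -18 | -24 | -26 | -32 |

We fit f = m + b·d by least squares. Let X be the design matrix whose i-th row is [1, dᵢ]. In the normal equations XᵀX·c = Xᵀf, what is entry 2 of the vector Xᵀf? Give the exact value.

Entry 2 ↔ basis d, so (Xᵀf)_{2} = Σᵢ (d)·fᵢ = (-1)·(4) + (3)·(-6) + (6)·(-14) + (7)·(-18) + (8)·(-24) + (9)·(-26) + (11)·(-32) = -1010.

-1010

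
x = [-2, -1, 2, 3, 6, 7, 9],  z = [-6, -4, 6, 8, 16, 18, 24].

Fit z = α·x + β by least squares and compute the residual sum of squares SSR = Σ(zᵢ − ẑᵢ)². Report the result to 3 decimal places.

SSR = 2.163

Entries of AᵀA: Σx·x = 184, Σx = 24, Σ1 = 7.
Right-hand side: Σx·z = 490, Σz = 62.
Normal equations: [[184, 24]; [24, 7]]·[α, β]ᵀ = [490, 62]ᵀ.
Eliminating β: 7·(row 1) − 24·(row 2) gives 712·α = 7·490 − 24·62 = 1942, so α = 971/356.
Then β = (62 − 24·(971/356))/7 = -44/89.
Residuals: -9/178, -277/356, 185/178, 111/356, 23/178, -213/356, -19/356; SSR = 385/178.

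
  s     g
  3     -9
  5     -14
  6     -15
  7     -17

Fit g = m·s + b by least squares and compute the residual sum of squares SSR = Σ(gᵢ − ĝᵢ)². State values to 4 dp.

SSR = 0.7429

From the data, Σs·s = 119, Σs = 21, Σ1 = 4.
Moment sums: Σs·g = -306, Σg = -55.
So XᵀX·[m, b]ᵀ = Xᵀg: [[119, 21]; [21, 4]]·[m, b]ᵀ = [-306, -55]ᵀ.
Determinant 119·4 − 21² = 35.
m = ((-306)·4 − 21·(-55))/35 = -69/35; b = (119·(-55) − 21·(-306))/35 = -17/5.
Residuals: 11/35, -26/35, 8/35, 1/5; SSR = 26/35.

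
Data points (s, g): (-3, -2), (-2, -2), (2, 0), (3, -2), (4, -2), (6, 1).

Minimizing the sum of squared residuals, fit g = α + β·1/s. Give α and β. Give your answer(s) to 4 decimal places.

α = -1.2688, β = 1.4712

Forming AᵀA = [[6, 5/12]; [5/12, 13/16]] and Aᵀg = [-7, 2/3]ᵀ gives AᵀA·[α, β]ᵀ = Aᵀg.
Determinant 6·(13/16) − (5/12)² = 677/144.
α = ((-7)·(13/16) − (5/12)·(2/3))/(677/144) = -859/677; β = (6·(2/3) − (5/12)·(-7))/(677/144) = 996/677.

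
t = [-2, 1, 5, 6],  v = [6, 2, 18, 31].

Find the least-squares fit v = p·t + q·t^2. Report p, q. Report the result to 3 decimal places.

p = -0.992, q = 0.992

Sums needed: Σt·t = 66, Σt·t^2 = 334, Σt^2·t^2 = 1938.
And Σt·v = 266, Σt^2·v = 1592.
det = 66·1938 − 334² = 16352.
p = (266·1938 − 334·1592)/16352 = -4055/4088; q = (66·1592 − 334·266)/16352 = 4057/4088.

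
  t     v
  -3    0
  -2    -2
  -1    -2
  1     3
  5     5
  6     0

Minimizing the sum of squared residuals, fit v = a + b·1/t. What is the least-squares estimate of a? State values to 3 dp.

Normal-equation sums: Σ1 = 6, Σ1/t = -7/15, Σ1/t·1/t = 1093/450.
And Σv = 4, Σ1/t·v = 7.
So XᵀX·[a, b]ᵀ = Xᵀv: [[6, -7/15]; [-7/15, 1093/450]]·[a, b]ᵀ = [4, 7]ᵀ.
Δ = 6·(1093/450) − (-7/15)² = 646/45.
a = (4·(1093/450) − (-7/15)·7)/(646/45) = 2921/3230; b = (6·7 − (-7/15)·4)/(646/45) = 987/323.

a = 0.904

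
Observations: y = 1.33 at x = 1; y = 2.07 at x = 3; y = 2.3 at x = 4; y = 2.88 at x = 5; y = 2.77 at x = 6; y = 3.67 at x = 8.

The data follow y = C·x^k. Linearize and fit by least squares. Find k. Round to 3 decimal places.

Let Y = ln y. Fitting Y = k·ln x + ln C by least squares:
Sums: Σln x = 7.9655, Σ(ln x)² = 13.2535, Σln y = 5.2225, Σln x·ln y = 8.1856.
Normal system: [[13.2535, 7.9655]; [7.9655, 6]]·[k, ln C]ᵀ = [8.1856, 5.2225]ᵀ.
Solving (det = 16.0713): k = 0.46753, ln C = 0.24972.

k = 0.468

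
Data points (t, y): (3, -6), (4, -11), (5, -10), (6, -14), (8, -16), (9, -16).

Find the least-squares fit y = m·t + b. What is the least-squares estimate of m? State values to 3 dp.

Compute the Gram sums: Σt·t = 231, Σt = 35, Σ1 = 6.
Right-hand side: Σt·y = -468, Σy = -73.
MᵀM·[m, b]ᵀ = Mᵀy becomes [[231, 35]; [35, 6]]·[m, b]ᵀ = [-468, -73]ᵀ.
Eliminating b: 6·(row 1) − 35·(row 2) gives 161·m = 6·(-468) − 35·(-73) = -253, so m = -11/7.
Then b = ((-73) − 35·(-11/7))/6 = -3.

m = -1.571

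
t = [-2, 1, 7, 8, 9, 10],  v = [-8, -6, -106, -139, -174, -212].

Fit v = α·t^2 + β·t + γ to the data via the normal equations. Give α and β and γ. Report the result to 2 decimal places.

The normal system XᵀX·[α, β, γ]ᵀ = Xᵀv is [[23075, 2577, 299]; [2577, 299, 33]; [299, 33, 6]]·[α, β, γ]ᵀ = [-49422, -5530, -645]ᵀ.
Row-reducing yields α = -27249/13648, β = -14021/13648, γ = -4017/1706.

α = -2.00, β = -1.03, γ = -2.35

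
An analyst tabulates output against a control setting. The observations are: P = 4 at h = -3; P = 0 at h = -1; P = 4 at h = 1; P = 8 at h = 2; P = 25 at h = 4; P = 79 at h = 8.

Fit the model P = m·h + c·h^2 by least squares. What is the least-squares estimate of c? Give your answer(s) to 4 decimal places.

c = 1.0034

From the data, Σh·h = 95, Σh·h^2 = 557, Σh^2·h^2 = 4451.
For AᵀP: Σh·P = 740, Σh^2·P = 5528.
Normal equations: [[95, 557]; [557, 4451]]·[m, c]ᵀ = [740, 5528]ᵀ.
Eliminating c: 4451·(row 1) − 557·(row 2) gives 112596·m = 4451·740 − 557·5528 = 214644, so m = 17887/9383.
Then c = (5528 − 557·(17887/9383))/4451 = 9415/9383.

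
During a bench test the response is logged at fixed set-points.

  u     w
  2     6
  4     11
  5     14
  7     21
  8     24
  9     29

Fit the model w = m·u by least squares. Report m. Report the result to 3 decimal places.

AᵀA·[m]ᵀ = Aᵀw reads: 239·m = 726.
Hence m = 726 / 239 ≈ 3.03766.

m = 3.038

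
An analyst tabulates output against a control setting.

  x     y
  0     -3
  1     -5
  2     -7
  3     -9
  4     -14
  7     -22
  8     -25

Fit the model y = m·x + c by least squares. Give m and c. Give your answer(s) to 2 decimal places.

From the data, Σx·x = 143, Σx = 25, Σ1 = 7.
Right-hand side: Σx·y = -456, Σy = -85.
Normal equations: [[143, 25]; [25, 7]]·[m, c]ᵀ = [-456, -85]ᵀ.
Δ = 143·7 − 25² = 376.
m = ((-456)·7 − 25·(-85))/376 = -1067/376; c = (143·(-85) − 25·(-456))/376 = -755/376.

m = -2.84, c = -2.01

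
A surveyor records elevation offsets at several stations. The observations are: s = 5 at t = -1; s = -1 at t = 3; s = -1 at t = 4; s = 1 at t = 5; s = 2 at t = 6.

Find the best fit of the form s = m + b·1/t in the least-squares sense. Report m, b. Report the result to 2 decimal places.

m = 1.16, b = -4.02

The normal system MᵀM·[m, b]ᵀ = Mᵀs is [[5, -1/20]; [-1/20, 4469/3600]]·[m, b]ᵀ = [6, -101/20]ᵀ.
Determinant 5·(4469/3600) − (-1/20)² = 1396/225.
m = (6·(4469/3600) − (-1/20)·(-101/20))/(1396/225) = 25905/22336; b = (5·(-101/20) − (-1/20)·6)/(1396/225) = -22455/5584.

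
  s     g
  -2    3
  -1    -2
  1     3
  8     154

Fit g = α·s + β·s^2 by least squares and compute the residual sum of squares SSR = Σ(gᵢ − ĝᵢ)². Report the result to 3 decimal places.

Normal-equation sums: Σs·s = 70, Σs·s^2 = 504, Σs^2·s^2 = 4114.
Right-hand side: Σs·g = 1231, Σs^2·g = 9869.
det = 70·4114 − 504² = 33964.
α = (1231·4114 − 504·9869)/33964 = 45179/16982; β = (70·9869 − 504·1231)/33964 = 5029/2426.
Residuals: 246/8491, -11994/8491, -14718/8491, 402/8491; SSR = 42480/8491.

SSR = 5.003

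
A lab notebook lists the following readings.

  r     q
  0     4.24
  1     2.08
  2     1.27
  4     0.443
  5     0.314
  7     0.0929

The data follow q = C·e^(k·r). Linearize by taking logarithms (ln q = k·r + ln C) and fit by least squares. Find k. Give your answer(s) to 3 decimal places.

Taking logs, ln q = k·r + ln C, so regress ln q on r.
AᵀA = [[95.0000, 19.0000]; [19.0000, 6]], rhs = [-24.4718, -1.9328]ᵀ  (here Σr = 19.0000, Σ(r)² = 95.0000, Σln q = -1.9328, Σr·ln q = -24.4718).
Solving (det = 209.0000): k = -0.52683, ln C = 1.34615.

k = -0.527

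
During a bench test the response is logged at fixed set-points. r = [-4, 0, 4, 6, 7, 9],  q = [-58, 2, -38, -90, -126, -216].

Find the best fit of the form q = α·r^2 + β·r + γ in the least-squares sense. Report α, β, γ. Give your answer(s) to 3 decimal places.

α = -2.970, β = 2.659, γ = 0.605

With design matrix M, MᵀM = [[10770, 1288, 198]; [1288, 198, 22]; [198, 22, 6]] and Mᵀq = [-28446, -3286, -526]ᵀ.
Inverting the 3×3 Gram matrix, [α, β, γ]ᵀ = [-403628/135885, 120448/45295, 82211/135885]ᵀ.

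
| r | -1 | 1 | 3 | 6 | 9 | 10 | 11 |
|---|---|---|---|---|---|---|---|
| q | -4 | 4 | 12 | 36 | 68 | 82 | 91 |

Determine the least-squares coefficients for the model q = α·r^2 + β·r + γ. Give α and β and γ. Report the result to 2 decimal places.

Compute the Gram sums: Σr^2·r^2 = 32581, Σr^2·r = 3303, Σr^2 = 349, Σr·r = 349, Σr = 39, Σ1 = 7.
Moment sums: Σr^2·q = 26123, Σr·q = 2693, Σq = 289.
MᵀM·[α, β, γ]ᵀ = Mᵀq becomes [[32581, 3303, 349]; [3303, 349, 39]; [349, 39, 7]]·[α, β, γ]ᵀ = [26123, 2693, 289]ᵀ.
Inverting the 3×3 Gram matrix, [α, β, γ]ᵀ = [62825/134592, 152835/44864, -32519/33648]ᵀ.

α = 0.47, β = 3.41, γ = -0.97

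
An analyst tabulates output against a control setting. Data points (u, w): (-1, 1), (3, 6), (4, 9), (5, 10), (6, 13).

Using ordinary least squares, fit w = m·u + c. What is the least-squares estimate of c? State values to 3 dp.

Normal-equation sums: Σu·u = 87, Σu = 17, Σ1 = 5.
And Σu·w = 181, Σw = 39.
det = 87·5 − 17² = 146.
m = (181·5 − 17·39)/146 = 121/73; c = (87·39 − 17·181)/146 = 158/73.

c = 2.164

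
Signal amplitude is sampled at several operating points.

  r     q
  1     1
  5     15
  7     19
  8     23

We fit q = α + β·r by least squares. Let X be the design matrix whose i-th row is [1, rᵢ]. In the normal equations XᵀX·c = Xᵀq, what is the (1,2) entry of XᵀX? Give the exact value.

Row 1 ↔ basis 1, column 2 ↔ basis r, so (XᵀX)_{1,2} = Σᵢ r = (1)·(1) + (1)·(5) + (1)·(7) + (1)·(8) = 21.

21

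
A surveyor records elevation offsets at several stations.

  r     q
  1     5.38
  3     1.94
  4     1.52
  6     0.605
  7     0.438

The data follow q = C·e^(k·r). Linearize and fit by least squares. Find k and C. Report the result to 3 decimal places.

Linearized form: ln q = k·r + ln C. From the 5 transformed points,
Over the data: Σr = 21.0000, Σ(r)² = 111.0000, Σln q = 1.4360, Σr·ln q = -3.4483.
Normal system: [[111.0000, 21.0000]; [21.0000, 5]]·[k, ln C]ᵀ = [-3.4483, 1.4360]ᵀ.
Solving (det = 114.0000): k = -0.41577, ln C = 2.03345, so C = exp(2.03345) = 7.64040.

k = -0.416, C = 7.640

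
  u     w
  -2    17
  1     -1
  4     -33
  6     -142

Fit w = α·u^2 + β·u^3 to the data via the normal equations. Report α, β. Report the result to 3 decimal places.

α = 1.932, β = -0.981

Compute the Gram sums: Σu^2·u^2 = 1569, Σu^2·u^3 = 8769, Σu^3·u^3 = 50817.
Right-hand side: Σu^2·w = -5573, Σu^3·w = -32921.
Normal equations: [[1569, 8769]; [8769, 50817]]·[α, β]ᵀ = [-5573, -32921]ᵀ.
Eliminating β: 50817·(row 1) − 8769·(row 2) gives 2836512·α = 50817·(-5573) − 8769·(-32921) = 5481108, so α = 50751/26264.
Then β = ((-32921) − 8769·(50751/26264))/50817 = -77317/78792.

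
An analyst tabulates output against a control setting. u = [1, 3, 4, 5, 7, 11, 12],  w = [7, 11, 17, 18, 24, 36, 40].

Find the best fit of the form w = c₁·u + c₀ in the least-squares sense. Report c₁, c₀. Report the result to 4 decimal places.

c₁ = 2.9958, c₀ = 3.4547

Setting ∂/∂c₁ … = 0 gives: 365·c₁ + 43·c₀ = 1242;  43·c₁ + 7·c₀ = 153.
(Σu·u = 365, Σu = 43, Σ1 = 7, Σu·w = 1242, Σw = 153.)
Eliminating c₀: 7·(row 1) − 43·(row 2) gives 706·c₁ = 7·1242 − 43·153 = 2115, so c₁ = 2115/706.
Then c₀ = (153 − 43·(2115/706))/7 = 2439/706.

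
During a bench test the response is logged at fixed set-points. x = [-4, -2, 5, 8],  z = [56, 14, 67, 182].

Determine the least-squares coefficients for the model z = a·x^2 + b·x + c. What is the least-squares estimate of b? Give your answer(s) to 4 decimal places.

b = -1.8934

Entries of AᵀA: Σx^2·x^2 = 4993, Σx^2·x = 565, Σx^2 = 109, Σx·x = 109, Σx = 7, Σ1 = 4.
For Aᵀz: Σx^2·z = 14275, Σx·z = 1539, Σz = 319.
AᵀA·[a, b, c]ᵀ = Aᵀz becomes [[4993, 565, 109]; [565, 109, 7]; [109, 7, 4]]·[a, b, c]ᵀ = [14275, 1539, 319]ᵀ.
Solving the 3×3 system (Gaussian elimination) gives a = 57679/18546, b = -11705/6182, c = -15629/9273.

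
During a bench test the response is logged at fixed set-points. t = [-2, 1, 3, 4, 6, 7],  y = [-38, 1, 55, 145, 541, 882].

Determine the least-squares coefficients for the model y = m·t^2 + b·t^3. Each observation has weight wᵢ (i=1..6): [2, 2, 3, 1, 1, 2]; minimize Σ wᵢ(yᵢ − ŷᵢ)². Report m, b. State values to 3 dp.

Setting ∂/∂m … = 0 gives: 6631·m + 43081·b = 109415;  43081·m + 288367·b = 736253.
(Σwᵢ·t^2·t^2 = 6631, Σwᵢ·t^2·t^3 = 43081, Σwᵢ·t^3·t^3 = 288367, Σwᵢ·t^2·y = 109415, Σwᵢ·t^3·y = 736253.)
det = 6631·288367 − 43081² = 56189016.
m = (109415·288367 − 43081·736253)/56189016 = -13903349/4682418; b = (6631·736253 − 43081·109415)/56189016 = 14032169/4682418.

m = -2.969, b = 2.997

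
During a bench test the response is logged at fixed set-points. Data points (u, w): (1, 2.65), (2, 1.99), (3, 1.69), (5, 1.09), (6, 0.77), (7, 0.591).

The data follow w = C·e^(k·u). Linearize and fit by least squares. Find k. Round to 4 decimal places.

Let Y = ln w. Fitting Y = k·u + ln C by least squares:
Over the data: Σu = 24.0000, Σ(u)² = 124.0000, Σln w = 1.4863, Σu·ln w = -0.8939.
Normal system: [[124.0000, 24.0000]; [24.0000, 6]]·[k, ln C]ᵀ = [-0.8939, 1.4863]ᵀ.
Δ = 124.0000·6 − (24.0000)² = 168.0000; k = (-0.8939·6 − 24.0000·1.4863)/168.0000 = -0.24425, ln C = (124.0000·1.4863 − 24.0000·-0.8939)/168.0000 = 1.22472.

k = -0.2443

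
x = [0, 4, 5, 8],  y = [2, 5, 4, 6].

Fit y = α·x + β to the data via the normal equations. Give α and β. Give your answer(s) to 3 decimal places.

α = 0.481, β = 2.206

Normal-equation sums: Σx·x = 105, Σx = 17, Σ1 = 4.
Right-hand side: Σx·y = 88, Σy = 17.
Normal equations: [[105, 17]; [17, 4]]·[α, β]ᵀ = [88, 17]ᵀ.
Determinant 105·4 − 17² = 131.
α = (88·4 − 17·17)/131 = 63/131; β = (105·17 − 17·88)/131 = 289/131.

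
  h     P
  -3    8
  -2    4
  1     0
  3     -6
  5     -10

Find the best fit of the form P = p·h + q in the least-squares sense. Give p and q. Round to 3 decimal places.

Sums needed: Σh·h = 48, Σh = 4, Σ1 = 5.
And Σh·P = -100, ΣP = -4.
So AᵀA·[p, q]ᵀ = AᵀP: [[48, 4]; [4, 5]]·[p, q]ᵀ = [-100, -4]ᵀ.
Determinant 48·5 − 4² = 224.
p = ((-100)·5 − 4·(-4))/224 = -121/56; q = (48·(-4) − 4·(-100))/224 = 13/14.

p = -2.161, q = 0.929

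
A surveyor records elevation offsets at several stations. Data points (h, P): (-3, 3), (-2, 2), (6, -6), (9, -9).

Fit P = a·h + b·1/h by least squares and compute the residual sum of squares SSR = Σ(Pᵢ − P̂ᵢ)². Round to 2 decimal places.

SSR = 0.00

Normal-equation sums: Σh·h = 130, Σh·1/h = 4, Σ1/h·1/h = 65/162.
Right-hand side: Σh·P = -130, Σ1/h·P = -4.
So MᵀM·[a, b]ᵀ = MᵀP: [[130, 4]; [4, 65/162]]·[a, b]ᵀ = [-130, -4]ᵀ.
Eliminating b: (65/162)·(row 1) − 4·(row 2) gives (2929/81)·a = (65/162)·(-130) − 4·(-4) = -2929/81, so a = -1.
Then b = ((-4) − 4·(-1))/(65/162) = 0.
Residuals: 0, 0, 0, 0; SSR = 0.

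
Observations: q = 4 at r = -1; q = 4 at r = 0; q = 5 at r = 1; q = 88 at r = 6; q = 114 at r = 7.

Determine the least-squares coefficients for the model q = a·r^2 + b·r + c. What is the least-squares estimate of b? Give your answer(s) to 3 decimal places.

Entries of MᵀM: Σr^2·r^2 = 3699, Σr^2·r = 559, Σr^2 = 87, Σr·r = 87, Σr = 13, Σ1 = 5.
And Σr^2·q = 8763, Σr·q = 1327, Σq = 215.
Normal equations: [[3699, 559, 87]; [559, 87, 13]; [87, 13, 5]]·[a, b, c]ᵀ = [8763, 1327, 215]ᵀ.
Row-reducing yields a = 14475/6871, b = 8640/6871, c = 21124/6871.

b = 1.257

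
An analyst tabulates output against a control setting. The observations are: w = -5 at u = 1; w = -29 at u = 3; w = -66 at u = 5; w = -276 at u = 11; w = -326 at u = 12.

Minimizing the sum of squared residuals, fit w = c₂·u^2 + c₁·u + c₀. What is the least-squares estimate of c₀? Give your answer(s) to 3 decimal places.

c₀ = -0.145

The normal system XᵀX·[c₂, c₁, c₀]ᵀ = Xᵀw is [[36084, 3212, 300]; [3212, 300, 32]; [300, 32, 5]]·[c₂, c₁, c₀]ᵀ = [-82256, -7370, -702]ᵀ.
Row-reducing yields c₂ = -293/148, c₁ = -8441/2516, c₀ = -91/629.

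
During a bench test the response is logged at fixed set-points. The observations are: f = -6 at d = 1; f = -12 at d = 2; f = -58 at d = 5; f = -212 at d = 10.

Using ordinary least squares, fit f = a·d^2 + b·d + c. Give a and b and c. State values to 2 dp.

a = -1.98, b = -1.17, c = -2.41

Compute the Gram sums: Σd^2·d^2 = 10642, Σd^2·d = 1134, Σd^2 = 130, Σd·d = 130, Σd = 18, Σ1 = 4.
For Xᵀf: Σd^2·f = -22704, Σd·f = -2440, Σf = -288.
XᵀX·[a, b, c]ᵀ = Xᵀf becomes [[10642, 1134, 130]; [1134, 130, 18]; [130, 18, 4]]·[a, b, c]ᵀ = [-22704, -2440, -288]ᵀ.
Inverting the 3×3 Gram matrix, [a, b, c]ᵀ = [-1075/543, -211/181, -1310/543]ᵀ.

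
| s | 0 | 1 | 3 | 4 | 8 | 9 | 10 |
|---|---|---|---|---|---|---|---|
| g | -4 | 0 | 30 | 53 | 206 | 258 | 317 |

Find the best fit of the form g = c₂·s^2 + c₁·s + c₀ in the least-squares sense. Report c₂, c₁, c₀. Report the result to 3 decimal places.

c₂ = 2.956, c₁ = 2.611, c₀ = -4.653

With design matrix X, XᵀX = [[20995, 2333, 271]; [2333, 271, 35]; [271, 35, 7]] and Xᵀg = [66900, 7442, 860]ᵀ.
Solving the 3×3 system (Gaussian elimination) gives c₂ = 29803/10081, c₁ = 78974/30243, c₀ = -140707/30243.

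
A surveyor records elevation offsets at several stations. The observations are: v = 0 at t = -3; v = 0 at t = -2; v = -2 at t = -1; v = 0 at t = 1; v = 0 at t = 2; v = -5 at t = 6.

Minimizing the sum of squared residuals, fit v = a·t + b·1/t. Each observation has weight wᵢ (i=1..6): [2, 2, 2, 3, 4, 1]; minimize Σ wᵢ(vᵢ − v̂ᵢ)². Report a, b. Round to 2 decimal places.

a = -0.60, b = 1.72

Compute the Gram sums: Σwᵢ·t·t = 83, Σwᵢ·t·1/t = 14, Σwᵢ·1/t·1/t = 27/4.
And Σwᵢ·t·v = -26, Σwᵢ·1/t·v = 19/6.
Normal equations: [[83, 14]; [14, 27/4]]·[a, b]ᵀ = [-26, 19/6]ᵀ.
Eliminating b: (27/4)·(row 1) − 14·(row 2) gives (1457/4)·a = (27/4)·(-26) − 14·(19/6) = -1319/6, so a = -2638/4371.
Then b = ((19/6) − 14·(-2638/4371))/(27/4) = 7522/4371.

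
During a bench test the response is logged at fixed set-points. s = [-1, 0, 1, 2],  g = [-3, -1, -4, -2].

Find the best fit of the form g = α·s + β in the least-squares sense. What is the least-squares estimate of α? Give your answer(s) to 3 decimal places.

AᵀA·[α, β]ᵀ = Aᵀg reads: 6·α + 2·β = -5;  2·α + 4·β = -10.
Determinant 6·4 − 2² = 20.
α = ((-5)·4 − 2·(-10))/20 = 0; β = (6·(-10) − 2·(-5))/20 = -5/2.

α = 0.000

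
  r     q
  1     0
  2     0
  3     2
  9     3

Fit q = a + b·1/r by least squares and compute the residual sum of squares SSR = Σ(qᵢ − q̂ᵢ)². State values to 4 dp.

MᵀM·[a, b]ᵀ = Mᵀq reads: 4·a + (35/18)·b = 5;  (35/18)·a + (445/324)·b = 1.
det = 4·(445/324) − (35/18)² = 185/108.
a = (5·(445/324) − (35/18)·1)/(185/108) = 319/111; b = (4·1 − (35/18)·5)/(185/108) = -618/185.
Residuals: 7/15, -668/555, 133/555, 92/185; SSR = 1094/555.

SSR = 1.9712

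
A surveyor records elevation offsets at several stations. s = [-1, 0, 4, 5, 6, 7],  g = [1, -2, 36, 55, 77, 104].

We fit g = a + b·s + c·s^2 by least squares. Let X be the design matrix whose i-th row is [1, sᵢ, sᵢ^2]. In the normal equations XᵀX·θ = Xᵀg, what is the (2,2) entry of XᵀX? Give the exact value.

Row 2 ↔ basis s, column 2 ↔ basis s, so (XᵀX)_{2,2} = Σᵢ (s)·(s) = (-1)·(-1) + (0)·(0) + (4)·(4) + (5)·(5) + (6)·(6) + (7)·(7) = 127.

127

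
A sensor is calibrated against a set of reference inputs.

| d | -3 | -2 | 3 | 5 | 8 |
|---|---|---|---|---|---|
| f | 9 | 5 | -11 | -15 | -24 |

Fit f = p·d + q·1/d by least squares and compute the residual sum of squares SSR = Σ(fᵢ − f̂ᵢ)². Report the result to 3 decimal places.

SSR = 4.855

Sums needed: Σd·d = 111, Σd·1/d = 5, Σ1/d·1/d = 7601/14400.
Moment sums: Σd·f = -337, Σ1/d·f = -91/6.
det = 111·(7601/14400) − 5² = 161237/4800.
p = ((-337)·(7601/14400) − 5·(-91/6))/(161237/4800) = -1469537/483711; q = (111·(-91/6) − 5·(-337))/(161237/4800) = 7200/161237.
Residuals: -16004/161237, -509719/483711, -306470/161237, 87700/483711, 144532/483711; SSR = 2348539/483711.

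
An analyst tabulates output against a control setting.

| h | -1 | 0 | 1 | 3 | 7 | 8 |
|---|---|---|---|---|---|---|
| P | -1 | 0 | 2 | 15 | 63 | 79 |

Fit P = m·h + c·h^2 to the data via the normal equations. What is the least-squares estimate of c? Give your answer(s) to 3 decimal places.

c = 0.997

With design matrix M, MᵀM = [[124, 882]; [882, 6580]] and MᵀP = [1121, 8279]ᵀ.
Δ = 124·6580 − 882² = 37996.
m = (1121·6580 − 882·8279)/37996 = 5293/2714; c = (124·8279 − 882·1121)/37996 = 18937/18998.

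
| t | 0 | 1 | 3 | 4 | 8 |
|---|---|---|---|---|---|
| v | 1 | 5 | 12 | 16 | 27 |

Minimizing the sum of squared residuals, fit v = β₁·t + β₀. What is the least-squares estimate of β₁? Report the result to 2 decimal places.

β₁ = 3.24

Normal-equation sums: Σt·t = 90, Σt = 16, Σ1 = 5.
And Σt·v = 321, Σv = 61.
Δ = 90·5 − 16² = 194.
β₁ = (321·5 − 16·61)/194 = 629/194; β₀ = (90·61 − 16·321)/194 = 177/97.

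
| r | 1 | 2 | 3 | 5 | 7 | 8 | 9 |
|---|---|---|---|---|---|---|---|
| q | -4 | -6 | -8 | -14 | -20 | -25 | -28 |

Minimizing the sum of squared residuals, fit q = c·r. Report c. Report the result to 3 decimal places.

Forming AᵀA = [[233]] and Aᵀq = [-702]ᵀ gives AᵀA·[c]ᵀ = Aᵀq.
Hence c = -702 / 233 ≈ -3.01288.

c = -3.013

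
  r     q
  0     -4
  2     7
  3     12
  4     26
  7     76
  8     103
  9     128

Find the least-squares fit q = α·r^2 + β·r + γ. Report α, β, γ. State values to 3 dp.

α = 1.494, β = 1.156, γ = -3.315

Forming XᵀX = [[13411, 1683, 223]; [1683, 223, 33]; [223, 33, 7]] and Xᵀq = [21236, 2662, 348]ᵀ gives XᵀX·[α, β, γ]ᵀ = Xᵀq.
Solving the 3×3 system (Gaussian elimination) gives α = 68477/45849, β = 17666/15283, γ = -151979/45849.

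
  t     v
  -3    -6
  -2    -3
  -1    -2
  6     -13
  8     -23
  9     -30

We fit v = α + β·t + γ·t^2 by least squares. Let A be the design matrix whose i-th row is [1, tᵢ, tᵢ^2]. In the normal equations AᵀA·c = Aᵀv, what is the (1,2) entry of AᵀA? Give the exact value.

Row 1 ↔ basis 1, column 2 ↔ basis t, so (AᵀA)_{1,2} = Σᵢ t = (1)·(-3) + (1)·(-2) + (1)·(-1) + (1)·(6) + (1)·(8) + (1)·(9) = 17.

17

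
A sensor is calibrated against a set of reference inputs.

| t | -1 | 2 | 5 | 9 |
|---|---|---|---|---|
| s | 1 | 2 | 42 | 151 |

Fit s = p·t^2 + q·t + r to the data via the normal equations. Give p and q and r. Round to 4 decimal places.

The normal system XᵀX·[p, q, r]ᵀ = Xᵀs is [[7203, 861, 111]; [861, 111, 15]; [111, 15, 4]]·[p, q, r]ᵀ = [13290, 1572, 196]ᵀ.
Row-reducing yields p = 12797/6204, q = -9109/6204, r = -257/94.

p = 2.0627, q = -1.4682, r = -2.7340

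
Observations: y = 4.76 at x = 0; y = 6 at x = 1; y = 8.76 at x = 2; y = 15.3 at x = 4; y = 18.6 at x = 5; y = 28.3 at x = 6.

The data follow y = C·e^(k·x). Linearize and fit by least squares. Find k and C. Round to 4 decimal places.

Linearized form: ln y = k·x + ln C. From the 6 transformed points,
Σx = 18.0000, Σ(x)² = 82.0000, Σln y = 14.5161, Σx·ln y = 51.7165.
Equations: 82.0000·k + 18.0000·ln C = 51.7165;  18.0000·k + 6·ln C = 14.5161.
Solving (det = 168.0000): k = 0.29173, ln C = 1.54417, so C = exp(1.54417) = 4.68409.

k = 0.2917, C = 4.6841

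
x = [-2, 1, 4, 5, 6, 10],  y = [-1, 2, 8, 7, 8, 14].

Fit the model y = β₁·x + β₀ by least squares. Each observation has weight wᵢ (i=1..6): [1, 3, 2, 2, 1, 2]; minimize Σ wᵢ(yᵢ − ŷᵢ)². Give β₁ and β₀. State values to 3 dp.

β₁ = 1.274, β₀ = 1.242

The normal equations are: 325·β₁ + 45·β₀ = 470;  45·β₁ + 11·β₀ = 71.
det = 325·11 − 45² = 1550.
β₁ = (470·11 − 45·71)/1550 = 79/62; β₀ = (325·71 − 45·470)/1550 = 77/62.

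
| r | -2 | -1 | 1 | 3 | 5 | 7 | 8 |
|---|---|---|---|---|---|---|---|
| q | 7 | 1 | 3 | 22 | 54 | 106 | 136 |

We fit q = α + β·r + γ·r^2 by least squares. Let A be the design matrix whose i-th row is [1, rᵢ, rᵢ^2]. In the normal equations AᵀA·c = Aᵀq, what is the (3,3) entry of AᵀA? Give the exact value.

Row 3 ↔ basis r^2, column 3 ↔ basis r^2, so (AᵀA)_{3,3} = Σᵢ (r^2)·(r^2) = (4)·(4) + (1)·(1) + (1)·(1) + (9)·(9) + (25)·(25) + (49)·(49) + (64)·(64) = 7221.

7221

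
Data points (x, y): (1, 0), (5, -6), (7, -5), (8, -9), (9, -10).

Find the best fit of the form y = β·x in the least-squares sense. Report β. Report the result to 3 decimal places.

From the data, Σx·x = 220.
And Σx·y = -227.
Normal equations: [[220]]·[β]ᵀ = [-227]ᵀ.
Hence β = -227 / 220 ≈ -1.03182.

β = -1.032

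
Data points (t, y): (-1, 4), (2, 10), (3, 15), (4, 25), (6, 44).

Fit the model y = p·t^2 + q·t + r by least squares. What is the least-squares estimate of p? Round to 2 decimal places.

p = 0.92

Entries of XᵀX: Σt^2·t^2 = 1650, Σt^2·t = 314, Σt^2 = 66, Σt·t = 66, Σt = 14, Σ1 = 5.
For Xᵀy: Σt^2·y = 2163, Σt·y = 425, Σy = 98.
XᵀX·[p, q, r]ᵀ = Xᵀy becomes [[1650, 314, 66]; [314, 66, 14]; [66, 14, 5]]·[p, q, r]ᵀ = [2163, 425, 98]ᵀ.
Row-reducing yields p = 4803/5224, q = 6201/5224, r = 5407/1306.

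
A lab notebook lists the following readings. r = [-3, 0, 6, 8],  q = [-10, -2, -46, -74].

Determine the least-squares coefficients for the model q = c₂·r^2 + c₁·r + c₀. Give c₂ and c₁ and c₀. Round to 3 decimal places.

Forming AᵀA = [[5473, 701, 109]; [701, 109, 11]; [109, 11, 4]] and Aᵀq = [-6482, -838, -132]ᵀ gives AᵀA·[c₂, c₁, c₀]ᵀ = Aᵀq.
Inverting the 3×3 Gram matrix, [c₂, c₁, c₀]ᵀ = [-1220/1203, -1040/1203, -1198/401]ᵀ.

c₂ = -1.014, c₁ = -0.865, c₀ = -2.988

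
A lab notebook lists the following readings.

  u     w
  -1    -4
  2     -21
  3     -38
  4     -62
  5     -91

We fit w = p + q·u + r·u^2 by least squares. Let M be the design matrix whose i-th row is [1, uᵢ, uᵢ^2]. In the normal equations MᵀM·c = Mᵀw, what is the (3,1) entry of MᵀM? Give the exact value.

Row 3 ↔ basis u^2, column 1 ↔ basis 1, so (MᵀM)_{3,1} = Σᵢ u^2 = (1)·(1) + (4)·(1) + (9)·(1) + (16)·(1) + (25)·(1) = 55.

55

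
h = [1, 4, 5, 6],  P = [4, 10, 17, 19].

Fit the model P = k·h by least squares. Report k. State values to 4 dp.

MᵀM·[k]ᵀ = MᵀP reads: 78·k = 243.
k = 243/78 = 3.11538.

k = 3.1154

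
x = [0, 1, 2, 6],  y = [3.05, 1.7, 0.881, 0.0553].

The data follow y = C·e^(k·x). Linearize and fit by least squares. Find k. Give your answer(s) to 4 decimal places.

k = -0.6745

Taking logs, ln y = k·x + ln C, so regress ln y on x.
AᵀA = [[41.0000, 9.0000]; [9.0000, 4]], rhs = [-17.0927, -1.3759]ᵀ  (here Σx = 9.0000, Σ(x)² = 41.0000, Σln y = -1.3759, Σx·ln y = -17.0927).
Δ = 41.0000·4 − (9.0000)² = 83.0000; k = (-17.0927·4 − 9.0000·-1.3759)/83.0000 = -0.67455, ln C = (41.0000·-1.3759 − 9.0000·-17.0927)/83.0000 = 1.17375.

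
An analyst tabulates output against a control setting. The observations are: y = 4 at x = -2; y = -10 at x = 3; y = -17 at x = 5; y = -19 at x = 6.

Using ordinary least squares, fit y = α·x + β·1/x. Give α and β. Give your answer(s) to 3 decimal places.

α = -3.434, β = 4.283

Entries of AᵀA: Σx·x = 74, Σx·1/x = 4, Σ1/x·1/x = 193/450.
Right-hand side: Σx·y = -237, Σ1/x·y = -119/10.
AᵀA·[α, β]ᵀ = Aᵀy becomes [[74, 4]; [4, 193/450]]·[α, β]ᵀ = [-237, -119/10]ᵀ.
Eliminating β: (193/450)·(row 1) − 4·(row 2) gives (3541/225)·α = (193/450)·(-237) − 4·(-119/10) = -8107/150, so α = -24321/7082.
Then β = ((-119/10) − 4·(-24321/7082))/(193/450) = 15165/3541.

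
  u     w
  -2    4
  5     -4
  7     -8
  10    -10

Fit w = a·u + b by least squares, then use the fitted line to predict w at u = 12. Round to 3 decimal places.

ŵ = -12.936

Entries of AᵀA: Σu·u = 178, Σu = 20, Σ1 = 4.
Right-hand side: Σu·w = -184, Σw = -18.
Determinant 178·4 − 20² = 312.
a = ((-184)·4 − 20·(-18))/312 = -47/39; b = (178·(-18) − 20·(-184))/312 = 119/78.
At u = 12: ŵ = (-47/39)·(12) + (119/78)·(1) = -1009/78.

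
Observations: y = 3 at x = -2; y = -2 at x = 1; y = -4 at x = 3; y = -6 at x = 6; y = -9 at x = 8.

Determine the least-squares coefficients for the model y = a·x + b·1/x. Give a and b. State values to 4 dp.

Forming AᵀA = [[114, 5]; [5, 809/576]] and Aᵀy = [-128, -167/24]ᵀ gives AᵀA·[a, b]ᵀ = Aᵀy.
det = 114·(809/576) − 5² = 12971/96.
a = ((-128)·(809/576) − 5·(-167/24))/(12971/96) = -41756/38913; b = (114·(-167/24) − 5·(-128))/(12971/96) = -14712/12971.

a = -1.0731, b = -1.1342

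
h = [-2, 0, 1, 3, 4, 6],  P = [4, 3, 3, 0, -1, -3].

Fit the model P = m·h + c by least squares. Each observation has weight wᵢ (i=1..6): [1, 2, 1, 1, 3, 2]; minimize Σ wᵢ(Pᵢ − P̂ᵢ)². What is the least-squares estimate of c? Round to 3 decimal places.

c = 2.883

From the data, Σwᵢ·h·h = 134, Σwᵢ·h = 26, Σwᵢ·1 = 10.
Right-hand side: Σwᵢ·h·P = -53, Σwᵢ·P = 4.
Normal equations: [[134, 26]; [26, 10]]·[m, c]ᵀ = [-53, 4]ᵀ.
Eliminating c: 10·(row 1) − 26·(row 2) gives 664·m = 10·(-53) − 26·4 = -634, so m = -317/332.
Then c = (4 − 26·(-317/332))/10 = 957/332.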